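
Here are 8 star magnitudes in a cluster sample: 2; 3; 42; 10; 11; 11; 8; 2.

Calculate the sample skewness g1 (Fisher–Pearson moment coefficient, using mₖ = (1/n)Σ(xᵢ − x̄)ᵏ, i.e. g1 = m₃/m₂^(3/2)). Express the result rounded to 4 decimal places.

x̄ = (2 + 3 + 42 + 10 + 11 + 11 + 8 + 2) / 8 = 11.1250
deviations (xᵢ − x̄): -9.1250, -8.1250, 30.8750, -1.1250, -0.1250, -0.1250, -3.1250, -9.1250
Σ(xᵢ − x̄)² = 1196.8750 ⇒ m₂ = 1196.8750/8 = 149.60938
Σ(xᵢ − x̄)³ = 27344.1563 ⇒ m₃ = 27344.1563/8 = 3418.01953
m₂^(3/2) = 149.60938^(1.5) = 1829.94574
g1 = m₃ / m₂^(3/2) = 3418.01953 / 1829.94574 ≈ 1.8678

1.8678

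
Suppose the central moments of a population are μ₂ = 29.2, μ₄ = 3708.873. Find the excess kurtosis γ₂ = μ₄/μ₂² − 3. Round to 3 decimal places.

μ₂² = 29.2² = 852.64000
μ₄/μ₂² = 3708.873 / 852.64000 = 4.34987
γ₂ = 4.34987 − 3 ≈ 1.350

1.350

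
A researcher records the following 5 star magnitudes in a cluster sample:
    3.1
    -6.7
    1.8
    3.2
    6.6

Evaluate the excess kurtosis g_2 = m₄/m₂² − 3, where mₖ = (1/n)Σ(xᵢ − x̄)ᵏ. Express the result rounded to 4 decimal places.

-0.2397

x̄ = 1.6000
Σ(xᵢ − x̄)² = 98.7400 ⇒ m₂ = 19.74800
Σ(xᵢ − x̄)⁴ = 5382.4498 ⇒ m₄ = 1076.48996
m₂² = 389.98350
g_2 = m₄/m₂² − 3 = 2.76035 − 3 ≈ -0.2397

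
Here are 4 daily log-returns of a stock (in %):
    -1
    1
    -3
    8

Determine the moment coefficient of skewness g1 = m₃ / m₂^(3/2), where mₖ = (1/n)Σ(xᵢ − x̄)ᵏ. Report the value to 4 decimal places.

0.7697

x̄ = (-1 + 1 - 3 + 8) / 4 = 1.2500
deviations (xᵢ − x̄): -2.2500, -0.2500, -4.2500, 6.7500
Σ(xᵢ − x̄)² = 68.7500 ⇒ m₂ = 68.7500/4 = 17.18750
Σ(xᵢ − x̄)³ = 219.3750 ⇒ m₃ = 219.3750/4 = 54.84375
m₂^(3/2) = 17.18750^(1.5) = 71.25561
g1 = m₃ / m₂^(3/2) = 54.84375 / 71.25561 ≈ 0.7697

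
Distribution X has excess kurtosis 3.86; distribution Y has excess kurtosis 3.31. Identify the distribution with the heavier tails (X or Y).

Higher excess kurtosis ⇒ heavier tails relative to the normal distribution.
3.86 vs 3.31: the larger is 3.86, so X has heavier tails.

X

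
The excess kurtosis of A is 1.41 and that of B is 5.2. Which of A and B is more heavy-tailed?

Higher excess kurtosis ⇒ heavier tails relative to the normal distribution.
1.41 vs 5.2: the larger is 5.2, so B has heavier tails.

B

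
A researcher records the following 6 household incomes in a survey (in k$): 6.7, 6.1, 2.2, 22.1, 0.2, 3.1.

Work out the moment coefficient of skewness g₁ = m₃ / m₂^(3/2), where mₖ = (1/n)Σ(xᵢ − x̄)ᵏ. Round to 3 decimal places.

x̄ = (6.7 + 6.1 + 2.2 + 22.1 + 0.2 + 3.1) / 6 = 6.7333
deviations (xᵢ − x̄): -0.0333, -0.6333, -4.5333, 15.3667, -6.5333, -3.6333
Σ(xᵢ − x̄)² = 312.9733 ⇒ m₂ = 312.9733/6 = 52.16222
Σ(xᵢ − x̄)³ = 3208.3444 ⇒ m₃ = 3208.3444/6 = 534.72407
m₂^(3/2) = 52.16222^(1.5) = 376.73340
g₁ = m₃ / m₂^(3/2) = 534.72407 / 376.73340 ≈ 1.419

1.419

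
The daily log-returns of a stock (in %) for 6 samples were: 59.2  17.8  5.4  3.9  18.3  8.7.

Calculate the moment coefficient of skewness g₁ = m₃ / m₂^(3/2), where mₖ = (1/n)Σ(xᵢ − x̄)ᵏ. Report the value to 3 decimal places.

x̄ = (59.2 + 17.8 + 5.4 + 3.9 + 18.3 + 8.7) / 6 = 18.8833
deviations (xᵢ − x̄): 40.3167, -1.0833, -13.4833, -14.9833, -0.5833, -10.1833
Σ(xᵢ − x̄)² = 2136.9483 ⇒ m₂ = 2136.9483/6 = 356.15806
Σ(xᵢ − x̄)³ = 58659.5444 ⇒ m₃ = 58659.5444/6 = 9776.59074
m₂^(3/2) = 356.15806^(1.5) = 6721.46834
g₁ = m₃ / m₂^(3/2) = 9776.59074 / 6721.46834 ≈ 1.455

1.455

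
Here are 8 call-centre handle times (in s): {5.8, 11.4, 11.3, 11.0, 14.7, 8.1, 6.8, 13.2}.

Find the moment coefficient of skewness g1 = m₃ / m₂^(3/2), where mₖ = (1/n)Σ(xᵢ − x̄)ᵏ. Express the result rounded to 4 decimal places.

-0.1512

x̄ = (5.8 + 11.4 + 11.3 + 11.0 + 14.7 + 8.1 + 6.8 + 13.2) / 8 = 10.2875
deviations (xᵢ − x̄): -4.4875, 1.1125, 1.0125, 0.7125, 4.4125, -2.1875, -3.4875, 2.9125
Σ(xᵢ − x̄)² = 67.8087 ⇒ m₂ = 67.8087/8 = 8.47609
Σ(xᵢ − x̄)³ = -29.8582 ⇒ m₃ = -29.8582/8 = -3.73227
m₂^(3/2) = 8.47609^(1.5) = 24.67707
g1 = m₃ / m₂^(3/2) = -3.73227 / 24.67707 ≈ -0.1512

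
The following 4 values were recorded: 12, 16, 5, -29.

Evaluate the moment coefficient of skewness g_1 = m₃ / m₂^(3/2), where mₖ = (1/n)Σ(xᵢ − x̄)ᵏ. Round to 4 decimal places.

-0.9917

x̄ = (12 + 16 + 5 - 29) / 4 = 1.0000
deviations (xᵢ − x̄): 11.0000, 15.0000, 4.0000, -30.0000
Σ(xᵢ − x̄)² = 1262.0000 ⇒ m₂ = 1262.0000/4 = 315.50000
Σ(xᵢ − x̄)³ = -22230.0000 ⇒ m₃ = -22230.0000/4 = -5557.50000
m₂^(3/2) = 315.50000^(1.5) = 5604.01186
g_1 = m₃ / m₂^(3/2) = -5557.50000 / 5604.01186 ≈ -0.9917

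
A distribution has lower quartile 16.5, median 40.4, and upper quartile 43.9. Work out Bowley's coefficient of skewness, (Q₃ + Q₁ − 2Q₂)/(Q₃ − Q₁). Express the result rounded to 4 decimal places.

numerator: Q₃ + Q₁ − 2Q₂ = 43.9 + 16.5 − 2×40.4 = -20.4000
denominator: Q₃ − Q₁ = 43.9 − 16.5 = 27.4000
Bowley skewness = -20.4000 / 27.4000 ≈ -0.7445

-0.7445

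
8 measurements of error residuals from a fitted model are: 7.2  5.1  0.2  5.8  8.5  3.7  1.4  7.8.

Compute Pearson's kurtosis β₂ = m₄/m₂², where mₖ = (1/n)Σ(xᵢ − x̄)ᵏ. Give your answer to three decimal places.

1.849

x̄ = 4.9625
Σ(xᵢ − x̄)² = 63.2588 ⇒ m₂ = 7.90734
Σ(xᵢ − x̄)⁴ = 925.0379 ⇒ m₄ = 115.62974
m₂² = 62.52609
β₂ = m₄/m₂² = 115.62974 / 62.52609 ≈ 1.849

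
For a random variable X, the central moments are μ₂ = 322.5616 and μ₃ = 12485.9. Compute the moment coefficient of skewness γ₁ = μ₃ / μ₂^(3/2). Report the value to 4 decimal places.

2.1553

σ = √μ₂ = √322.5616 = 17.96000
σ³ = μ₂^(3/2) = 5793.20634
γ₁ = μ₃/σ³ = 12485.9 / 5793.20634 ≈ 2.1553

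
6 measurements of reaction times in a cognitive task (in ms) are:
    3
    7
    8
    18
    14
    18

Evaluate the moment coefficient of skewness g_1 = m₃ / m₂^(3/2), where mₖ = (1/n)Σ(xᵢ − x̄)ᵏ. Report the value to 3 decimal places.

-0.077

x̄ = (3 + 7 + 8 + 18 + 14 + 18) / 6 = 11.3333
deviations (xᵢ − x̄): -8.3333, -4.3333, -3.3333, 6.6667, 2.6667, 6.6667
Σ(xᵢ − x̄)² = 195.3333 ⇒ m₂ = 195.3333/6 = 32.55556
Σ(xᵢ − x̄)³ = -85.5556 ⇒ m₃ = -85.5556/6 = -14.25926
m₂^(3/2) = 32.55556^(1.5) = 185.75378
g_1 = m₃ / m₂^(3/2) = -14.25926 / 185.75378 ≈ -0.077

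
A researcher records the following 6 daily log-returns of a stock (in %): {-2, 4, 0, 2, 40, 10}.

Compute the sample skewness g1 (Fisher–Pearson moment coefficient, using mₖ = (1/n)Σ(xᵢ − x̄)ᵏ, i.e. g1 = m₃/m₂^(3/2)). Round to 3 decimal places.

1.533

x̄ = (-2 + 4 + 0 + 2 + 40 + 10) / 6 = 9.0000
deviations (xᵢ − x̄): -11.0000, -5.0000, -9.0000, -7.0000, 31.0000, 1.0000
Σ(xᵢ − x̄)² = 1238.0000 ⇒ m₂ = 1238.0000/6 = 206.33333
Σ(xᵢ − x̄)³ = 27264.0000 ⇒ m₃ = 27264.0000/6 = 4544.00000
m₂^(3/2) = 206.33333^(1.5) = 2963.83547
g1 = m₃ / m₂^(3/2) = 4544.00000 / 2963.83547 ≈ 1.533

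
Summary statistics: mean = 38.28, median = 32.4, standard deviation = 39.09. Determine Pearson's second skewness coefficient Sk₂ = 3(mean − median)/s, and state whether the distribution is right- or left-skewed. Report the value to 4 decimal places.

Sk₂ = 3(38.28 − 32.4) / 39.09 = 3 × 5.8800 / 39.09
    = 17.6400 / 39.09 ≈ 0.4513
Sk₂ > 0 ⇒ mean > median ⇒ right-skewed (positive skew).

0.4513, right-skewed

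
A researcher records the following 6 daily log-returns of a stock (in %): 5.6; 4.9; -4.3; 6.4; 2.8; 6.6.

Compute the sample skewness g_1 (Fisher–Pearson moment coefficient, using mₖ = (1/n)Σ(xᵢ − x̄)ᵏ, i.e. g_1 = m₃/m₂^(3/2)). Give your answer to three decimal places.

x̄ = (5.6 + 4.9 - 4.3 + 6.4 + 2.8 + 6.6) / 6 = 3.6667
deviations (xᵢ − x̄): 1.9333, 1.2333, -7.9667, 2.7333, -0.8667, 2.9333
Σ(xᵢ − x̄)² = 85.5533 ⇒ m₂ = 85.5533/6 = 14.25889
Σ(xᵢ − x̄)³ = -451.5144 ⇒ m₃ = -451.5144/6 = -75.25241
m₂^(3/2) = 14.25889^(1.5) = 53.84291
g_1 = m₃ / m₂^(3/2) = -75.25241 / 53.84291 ≈ -1.398

-1.398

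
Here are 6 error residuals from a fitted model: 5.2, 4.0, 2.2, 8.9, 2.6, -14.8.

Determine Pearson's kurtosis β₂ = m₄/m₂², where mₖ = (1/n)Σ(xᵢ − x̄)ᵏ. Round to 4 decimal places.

3.6713

x̄ = 1.3500
Σ(xᵢ − x̄)² = 341.9550 ⇒ m₂ = 56.99250
Σ(xᵢ − x̄)⁴ = 71549.6469 ⇒ m₄ = 11924.94116
m₂² = 3248.14506
β₂ = m₄/m₂² = 11924.94116 / 3248.14506 ≈ 3.6713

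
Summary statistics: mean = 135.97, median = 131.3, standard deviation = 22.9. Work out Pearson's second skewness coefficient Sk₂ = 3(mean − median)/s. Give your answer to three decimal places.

Sk₂ = 3(135.97 − 131.3) / 22.9 = 3 × 4.6700 / 22.9
    = 14.0100 / 22.9 ≈ 0.612

0.612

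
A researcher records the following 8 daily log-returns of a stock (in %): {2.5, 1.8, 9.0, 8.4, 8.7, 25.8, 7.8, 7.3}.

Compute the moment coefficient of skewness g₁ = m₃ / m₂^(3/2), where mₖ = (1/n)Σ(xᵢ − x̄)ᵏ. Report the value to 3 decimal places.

x̄ = (2.5 + 1.8 + 9.0 + 8.4 + 8.7 + 25.8 + 7.8 + 7.3) / 8 = 8.9125
deviations (xᵢ − x̄): -6.4125, -7.1125, 0.0875, -0.5125, -0.2125, 16.8875, -1.1125, -1.6125
Σ(xᵢ − x̄)² = 381.0488 ⇒ m₂ = 381.0488/8 = 47.63109
Σ(xᵢ − x̄)³ = 4186.9057 ⇒ m₃ = 4186.9057/8 = 523.36321
m₂^(3/2) = 47.63109^(1.5) = 328.72734
g₁ = m₃ / m₂^(3/2) = 523.36321 / 328.72734 ≈ 1.592

1.592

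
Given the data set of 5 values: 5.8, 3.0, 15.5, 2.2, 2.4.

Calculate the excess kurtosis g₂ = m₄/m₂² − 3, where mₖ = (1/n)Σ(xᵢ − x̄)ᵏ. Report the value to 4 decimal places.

-0.0978

x̄ = 5.7800
Σ(xᵢ − x̄)² = 126.4480 ⇒ m₂ = 25.28960
Σ(xᵢ − x̄)⁴ = 9280.6733 ⇒ m₄ = 1856.13465
m₂² = 639.56387
g₂ = m₄/m₂² − 3 = 2.90219 − 3 ≈ -0.0978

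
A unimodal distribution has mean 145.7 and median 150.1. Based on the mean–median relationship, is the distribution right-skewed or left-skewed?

left-skewed

mean − median = 145.7 − 150.1 = -4.4
mean < median ⇒ the longer tail is on the left ⇒ left-skewed (negatively skewed).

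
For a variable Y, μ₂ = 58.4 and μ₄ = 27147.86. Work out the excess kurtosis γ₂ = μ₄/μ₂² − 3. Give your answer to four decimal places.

μ₂² = 58.4² = 3410.56000
μ₄/μ₂² = 27147.86 / 3410.56000 = 7.95994
γ₂ = 7.95994 − 3 ≈ 4.9599

4.9599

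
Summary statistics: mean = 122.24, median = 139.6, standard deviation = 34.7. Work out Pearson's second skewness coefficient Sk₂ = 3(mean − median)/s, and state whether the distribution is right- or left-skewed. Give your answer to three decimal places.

-1.501, left-skewed

Sk₂ = 3(122.24 − 139.6) / 34.7 = 3 × -17.3600 / 34.7
    = -52.0800 / 34.7 ≈ -1.501
Sk₂ < 0 ⇒ mean < median ⇒ left-skewed (negative skew).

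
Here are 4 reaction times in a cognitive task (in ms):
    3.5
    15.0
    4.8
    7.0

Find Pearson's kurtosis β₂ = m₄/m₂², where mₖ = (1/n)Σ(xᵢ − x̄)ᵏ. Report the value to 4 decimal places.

x̄ = 7.5750
Σ(xᵢ − x̄)² = 79.7675 ⇒ m₂ = 19.94188
Σ(xᵢ − x̄)⁴ = 3374.5415 ⇒ m₄ = 843.63538
m₂² = 397.67838
β₂ = m₄/m₂² = 843.63538 / 397.67838 ≈ 2.1214

2.1214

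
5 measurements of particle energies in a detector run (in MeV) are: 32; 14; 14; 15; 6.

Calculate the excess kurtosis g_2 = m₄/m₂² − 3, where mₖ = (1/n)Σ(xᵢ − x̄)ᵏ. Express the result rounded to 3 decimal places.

-0.250

x̄ = 16.2000
Σ(xᵢ − x̄)² = 364.8000 ⇒ m₂ = 72.96000
Σ(xᵢ − x̄)⁴ = 73193.3760 ⇒ m₄ = 14638.67520
m₂² = 5323.16160
g_2 = m₄/m₂² − 3 = 2.75000 − 3 ≈ -0.250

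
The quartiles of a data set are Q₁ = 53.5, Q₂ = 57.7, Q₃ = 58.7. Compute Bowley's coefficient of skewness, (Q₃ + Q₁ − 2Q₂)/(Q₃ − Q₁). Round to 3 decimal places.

-0.615

numerator: Q₃ + Q₁ − 2Q₂ = 58.7 + 53.5 − 2×57.7 = -3.2000
denominator: Q₃ − Q₁ = 58.7 − 53.5 = 5.2000
Bowley skewness = -3.2000 / 5.2000 ≈ -0.615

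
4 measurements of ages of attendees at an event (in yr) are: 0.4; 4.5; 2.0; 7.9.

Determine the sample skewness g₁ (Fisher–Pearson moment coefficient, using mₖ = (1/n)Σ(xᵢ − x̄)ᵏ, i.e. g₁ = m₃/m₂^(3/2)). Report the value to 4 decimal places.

x̄ = (0.4 + 4.5 + 2.0 + 7.9) / 4 = 3.7000
deviations (xᵢ − x̄): -3.3000, 0.8000, -1.7000, 4.2000
Σ(xᵢ − x̄)² = 32.0600 ⇒ m₂ = 32.0600/4 = 8.01500
Σ(xᵢ − x̄)³ = 33.7500 ⇒ m₃ = 33.7500/4 = 8.43750
m₂^(3/2) = 8.01500^(1.5) = 22.69109
g₁ = m₃ / m₂^(3/2) = 8.43750 / 22.69109 ≈ 0.3718

0.3718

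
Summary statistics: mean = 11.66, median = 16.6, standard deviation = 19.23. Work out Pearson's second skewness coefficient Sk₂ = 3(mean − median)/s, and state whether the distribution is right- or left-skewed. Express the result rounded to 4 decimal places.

Sk₂ = 3(11.66 − 16.6) / 19.23 = 3 × -4.9400 / 19.23
    = -14.8200 / 19.23 ≈ -0.7707
Sk₂ < 0 ⇒ mean < median ⇒ left-skewed (negative skew).

-0.7707, left-skewed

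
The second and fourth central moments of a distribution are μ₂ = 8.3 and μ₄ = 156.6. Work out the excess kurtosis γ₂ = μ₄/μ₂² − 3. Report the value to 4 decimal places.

μ₂² = 8.3² = 68.89000
μ₄/μ₂² = 156.6 / 68.89000 = 2.27319
γ₂ = 2.27319 − 3 ≈ -0.7268

-0.7268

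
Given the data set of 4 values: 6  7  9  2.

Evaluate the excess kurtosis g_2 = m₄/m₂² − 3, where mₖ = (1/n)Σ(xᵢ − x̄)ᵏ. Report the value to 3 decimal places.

-1.000

x̄ = 6.0000
Σ(xᵢ − x̄)² = 26.0000 ⇒ m₂ = 6.50000
Σ(xᵢ − x̄)⁴ = 338.0000 ⇒ m₄ = 84.50000
m₂² = 42.25000
g_2 = m₄/m₂² − 3 = 2.00000 − 3 ≈ -1.000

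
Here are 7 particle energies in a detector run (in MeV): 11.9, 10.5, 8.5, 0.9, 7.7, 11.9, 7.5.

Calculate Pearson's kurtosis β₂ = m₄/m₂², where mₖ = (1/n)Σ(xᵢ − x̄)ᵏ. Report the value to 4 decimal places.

3.2800

x̄ = 8.4143
Σ(xᵢ − x̄)² = 86.4686 ⇒ m₂ = 12.35265
Σ(xᵢ − x̄)⁴ = 3503.3769 ⇒ m₄ = 500.48242
m₂² = 152.58804
β₂ = m₄/m₂² = 500.48242 / 152.58804 ≈ 3.2800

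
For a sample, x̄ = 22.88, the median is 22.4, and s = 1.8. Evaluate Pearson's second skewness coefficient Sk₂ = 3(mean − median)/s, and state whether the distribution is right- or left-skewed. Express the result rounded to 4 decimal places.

Sk₂ = 3(22.88 − 22.4) / 1.8 = 3 × 0.4800 / 1.8
    = 1.4400 / 1.8 ≈ 0.8000
Sk₂ > 0 ⇒ mean > median ⇒ right-skewed (positive skew).

0.8000, right-skewed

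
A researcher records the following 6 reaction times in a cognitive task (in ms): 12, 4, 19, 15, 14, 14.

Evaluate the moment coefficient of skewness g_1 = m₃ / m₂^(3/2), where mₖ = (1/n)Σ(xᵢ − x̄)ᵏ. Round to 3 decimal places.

-0.894

x̄ = (12 + 4 + 19 + 15 + 14 + 14) / 6 = 13.0000
deviations (xᵢ − x̄): -1.0000, -9.0000, 6.0000, 2.0000, 1.0000, 1.0000
Σ(xᵢ − x̄)² = 124.0000 ⇒ m₂ = 124.0000/6 = 20.66667
Σ(xᵢ − x̄)³ = -504.0000 ⇒ m₃ = -504.0000/6 = -84.00000
m₂^(3/2) = 20.66667^(1.5) = 93.95192
g_1 = m₃ / m₂^(3/2) = -84.00000 / 93.95192 ≈ -0.894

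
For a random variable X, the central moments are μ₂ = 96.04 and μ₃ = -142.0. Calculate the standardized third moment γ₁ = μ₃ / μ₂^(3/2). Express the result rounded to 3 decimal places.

-0.151

σ = √μ₂ = √96.04 = 9.80000
σ³ = μ₂^(3/2) = 941.19200
γ₁ = μ₃/σ³ = -142.0 / 941.19200 ≈ -0.151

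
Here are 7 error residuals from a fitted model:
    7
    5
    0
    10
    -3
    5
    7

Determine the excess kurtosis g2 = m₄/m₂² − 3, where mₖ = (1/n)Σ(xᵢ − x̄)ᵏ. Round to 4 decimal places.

-0.8113

x̄ = 4.4286
Σ(xᵢ − x̄)² = 119.7143 ⇒ m₂ = 17.10204
Σ(xᵢ − x̄)⁴ = 4481.0671 ⇒ m₄ = 640.15244
m₂² = 292.47980
g2 = m₄/m₂² − 3 = 2.18871 − 3 ≈ -0.8113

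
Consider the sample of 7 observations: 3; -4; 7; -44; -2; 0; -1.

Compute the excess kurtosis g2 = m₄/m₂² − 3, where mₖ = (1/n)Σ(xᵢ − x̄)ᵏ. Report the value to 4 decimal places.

x̄ = -5.8571
Σ(xᵢ − x̄)² = 1774.8571 ⇒ m₂ = 253.55102
Σ(xᵢ − x̄)⁴ = 2152115.7668 ⇒ m₄ = 307445.10954
m₂² = 64288.11995
g2 = m₄/m₂² − 3 = 4.78230 − 3 ≈ 1.7823

1.7823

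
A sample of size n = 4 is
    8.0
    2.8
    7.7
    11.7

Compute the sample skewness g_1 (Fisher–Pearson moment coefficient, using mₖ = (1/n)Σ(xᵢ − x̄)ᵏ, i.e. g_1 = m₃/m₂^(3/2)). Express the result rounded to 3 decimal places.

x̄ = (8.0 + 2.8 + 7.7 + 11.7) / 4 = 7.5500
deviations (xᵢ − x̄): 0.4500, -4.7500, 0.1500, 4.1500
Σ(xᵢ − x̄)² = 40.0100 ⇒ m₂ = 40.0100/4 = 10.00250
Σ(xᵢ − x̄)³ = -35.6040 ⇒ m₃ = -35.6040/4 = -8.90100
m₂^(3/2) = 10.00250^(1.5) = 31.63464
g_1 = m₃ / m₂^(3/2) = -8.90100 / 31.63464 ≈ -0.281

-0.281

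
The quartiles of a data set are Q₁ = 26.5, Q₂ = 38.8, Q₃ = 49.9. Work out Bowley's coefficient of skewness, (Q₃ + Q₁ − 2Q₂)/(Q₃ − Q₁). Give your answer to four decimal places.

-0.0513

numerator: Q₃ + Q₁ − 2Q₂ = 49.9 + 26.5 − 2×38.8 = -1.2000
denominator: Q₃ − Q₁ = 49.9 − 26.5 = 23.4000
Bowley skewness = -1.2000 / 23.4000 ≈ -0.0513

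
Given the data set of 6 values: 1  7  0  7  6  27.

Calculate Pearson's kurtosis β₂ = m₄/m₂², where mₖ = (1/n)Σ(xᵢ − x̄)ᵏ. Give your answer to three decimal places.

x̄ = 8.0000
Σ(xᵢ − x̄)² = 480.0000 ⇒ m₂ = 80.00000
Σ(xᵢ − x̄)⁴ = 136836.0000 ⇒ m₄ = 22806.00000
m₂² = 6400.00000
β₂ = m₄/m₂² = 22806.00000 / 6400.00000 ≈ 3.563

3.563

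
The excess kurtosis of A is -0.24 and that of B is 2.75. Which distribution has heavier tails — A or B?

Higher excess kurtosis ⇒ heavier tails relative to the normal distribution.
-0.24 vs 2.75: the larger is 2.75, so B has heavier tails. (B is leptokurtic — heavier-than-normal tails; the other is platykurtic.)

B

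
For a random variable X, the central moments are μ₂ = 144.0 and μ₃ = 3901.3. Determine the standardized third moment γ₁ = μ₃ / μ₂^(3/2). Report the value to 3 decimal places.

2.258

σ = √μ₂ = √144.0 = 12.00000
σ³ = μ₂^(3/2) = 1728.00000
γ₁ = μ₃/σ³ = 3901.3 / 1728.00000 ≈ 2.258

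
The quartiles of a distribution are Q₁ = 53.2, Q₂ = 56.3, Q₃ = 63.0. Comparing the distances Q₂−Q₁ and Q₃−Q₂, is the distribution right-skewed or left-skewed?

Q₂ − Q₁ = 3.1;  Q₃ − Q₂ = 6.7
Q₃ − Q₂ > Q₂ − Q₁ ⇒ the upper half is more spread out ⇒ right-skewed.

right-skewed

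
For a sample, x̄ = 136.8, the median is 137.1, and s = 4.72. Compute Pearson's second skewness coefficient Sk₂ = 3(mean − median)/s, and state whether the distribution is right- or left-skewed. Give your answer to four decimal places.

-0.1907, left-skewed

Sk₂ = 3(136.8 − 137.1) / 4.72 = 3 × -0.3000 / 4.72
    = -0.9000 / 4.72 ≈ -0.1907
Sk₂ < 0 ⇒ mean < median ⇒ left-skewed (negative skew).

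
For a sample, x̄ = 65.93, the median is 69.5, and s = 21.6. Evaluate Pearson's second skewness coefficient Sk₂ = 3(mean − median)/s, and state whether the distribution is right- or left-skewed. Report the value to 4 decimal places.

Sk₂ = 3(65.93 − 69.5) / 21.6 = 3 × -3.5700 / 21.6
    = -10.7100 / 21.6 ≈ -0.4958
Sk₂ < 0 ⇒ mean < median ⇒ left-skewed (negative skew).

-0.4958, left-skewed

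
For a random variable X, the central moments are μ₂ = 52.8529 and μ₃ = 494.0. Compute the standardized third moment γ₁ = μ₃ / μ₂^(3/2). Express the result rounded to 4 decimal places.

1.2857

σ = √μ₂ = √52.8529 = 7.27000
σ³ = μ₂^(3/2) = 384.24058
γ₁ = μ₃/σ³ = 494.0 / 384.24058 ≈ 1.2857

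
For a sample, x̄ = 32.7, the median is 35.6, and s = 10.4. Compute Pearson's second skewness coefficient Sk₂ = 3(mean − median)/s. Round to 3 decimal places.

-0.837

Sk₂ = 3(32.7 − 35.6) / 10.4 = 3 × -2.9000 / 10.4
    = -8.7000 / 10.4 ≈ -0.837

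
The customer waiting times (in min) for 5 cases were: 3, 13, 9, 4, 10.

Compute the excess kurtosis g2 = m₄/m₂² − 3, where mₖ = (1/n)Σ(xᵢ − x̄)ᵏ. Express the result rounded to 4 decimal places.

x̄ = 7.8000
Σ(xᵢ − x̄)² = 70.8000 ⇒ m₂ = 14.16000
Σ(xᵢ − x̄)⁴ = 1496.0160 ⇒ m₄ = 299.20320
m₂² = 200.50560
g2 = m₄/m₂² − 3 = 1.49224 − 3 ≈ -1.5078

-1.5078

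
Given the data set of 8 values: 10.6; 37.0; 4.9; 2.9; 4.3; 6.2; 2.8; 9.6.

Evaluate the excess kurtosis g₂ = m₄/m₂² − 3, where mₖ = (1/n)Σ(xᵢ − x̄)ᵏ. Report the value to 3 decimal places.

2.425

x̄ = 9.7875
Σ(xᵢ − x̄)² = 904.3487 ⇒ m₂ = 113.04359
Σ(xᵢ − x̄)⁴ = 554647.7991 ⇒ m₄ = 69330.97488
m₂² = 12778.85409
g₂ = m₄/m₂² − 3 = 5.42545 − 3 ≈ 2.425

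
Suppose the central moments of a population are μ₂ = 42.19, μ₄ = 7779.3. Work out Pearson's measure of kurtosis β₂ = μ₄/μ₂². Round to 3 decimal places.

μ₂² = 42.19² = 1779.99610
μ₄/μ₂² = 7779.3 / 1779.99610 = 4.37040
β₂ ≈ 4.370

4.370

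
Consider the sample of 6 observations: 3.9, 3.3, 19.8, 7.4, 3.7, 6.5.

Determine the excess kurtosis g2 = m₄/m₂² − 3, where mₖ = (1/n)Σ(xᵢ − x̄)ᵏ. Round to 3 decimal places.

x̄ = 7.4333
Σ(xᵢ − x̄)² = 197.3133 ⇒ m₂ = 32.88556
Σ(xᵢ − x̄)⁴ = 24031.7044 ⇒ m₄ = 4005.28406
m₂² = 1081.45976
g2 = m₄/m₂² − 3 = 3.70359 − 3 ≈ 0.704

0.704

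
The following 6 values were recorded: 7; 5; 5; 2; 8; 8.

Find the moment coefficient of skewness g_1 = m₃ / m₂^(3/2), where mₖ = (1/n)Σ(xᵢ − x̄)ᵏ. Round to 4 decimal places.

-0.6266

x̄ = (7 + 5 + 5 + 2 + 8 + 8) / 6 = 5.8333
deviations (xᵢ − x̄): 1.1667, -0.8333, -0.8333, -3.8333, 2.1667, 2.1667
Σ(xᵢ − x̄)² = 26.8333 ⇒ m₂ = 26.8333/6 = 4.47222
Σ(xᵢ − x̄)³ = -35.5556 ⇒ m₃ = -35.5556/6 = -5.92593
m₂^(3/2) = 4.47222^(1.5) = 9.45769
g_1 = m₃ / m₂^(3/2) = -5.92593 / 9.45769 ≈ -0.6266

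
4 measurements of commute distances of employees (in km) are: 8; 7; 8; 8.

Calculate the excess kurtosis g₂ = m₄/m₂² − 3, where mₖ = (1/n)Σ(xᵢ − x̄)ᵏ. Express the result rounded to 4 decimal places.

x̄ = 7.7500
Σ(xᵢ − x̄)² = 0.7500 ⇒ m₂ = 0.18750
Σ(xᵢ − x̄)⁴ = 0.3281 ⇒ m₄ = 0.08203
m₂² = 0.03516
g₂ = m₄/m₂² − 3 = 2.33333 − 3 ≈ -0.6667

-0.6667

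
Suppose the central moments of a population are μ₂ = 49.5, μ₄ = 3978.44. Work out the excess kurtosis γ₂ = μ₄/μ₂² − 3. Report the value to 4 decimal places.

-1.3763

μ₂² = 49.5² = 2450.25000
μ₄/μ₂² = 3978.44 / 2450.25000 = 1.62369
γ₂ = 1.62369 − 3 ≈ -1.3763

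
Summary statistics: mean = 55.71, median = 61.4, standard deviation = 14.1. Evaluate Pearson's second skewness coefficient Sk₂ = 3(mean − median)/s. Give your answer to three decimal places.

Sk₂ = 3(55.71 − 61.4) / 14.1 = 3 × -5.6900 / 14.1
    = -17.0700 / 14.1 ≈ -1.211

-1.211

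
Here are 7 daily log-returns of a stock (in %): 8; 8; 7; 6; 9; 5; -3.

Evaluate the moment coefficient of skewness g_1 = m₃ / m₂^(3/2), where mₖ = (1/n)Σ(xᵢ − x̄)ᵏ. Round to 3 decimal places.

-1.603

x̄ = (8 + 8 + 7 + 6 + 9 + 5 - 3) / 7 = 5.7143
deviations (xᵢ − x̄): 2.2857, 2.2857, 1.2857, 0.2857, 3.2857, -0.7143, -8.7143
Σ(xᵢ − x̄)² = 99.4286 ⇒ m₂ = 99.4286/7 = 14.20408
Σ(xᵢ − x̄)³ = -600.6122 ⇒ m₃ = -600.6122/7 = -85.80175
m₂^(3/2) = 14.20408^(1.5) = 53.53277
g_1 = m₃ / m₂^(3/2) = -85.80175 / 53.53277 ≈ -1.603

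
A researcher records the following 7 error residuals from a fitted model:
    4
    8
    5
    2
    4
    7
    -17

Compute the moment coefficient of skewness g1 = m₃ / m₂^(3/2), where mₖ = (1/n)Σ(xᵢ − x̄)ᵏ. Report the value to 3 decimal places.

x̄ = (4 + 8 + 5 + 2 + 4 + 7 - 17) / 7 = 1.8571
deviations (xᵢ − x̄): 2.1429, 6.1429, 3.1429, 0.1429, 2.1429, 5.1429, -18.8571
Σ(xᵢ − x̄)² = 438.8571 ⇒ m₂ = 438.8571/7 = 62.69388
Σ(xᵢ − x̄)³ = -6286.8980 ⇒ m₃ = -6286.8980/7 = -898.12828
m₂^(3/2) = 62.69388^(1.5) = 496.40677
g1 = m₃ / m₂^(3/2) = -898.12828 / 496.40677 ≈ -1.809

-1.809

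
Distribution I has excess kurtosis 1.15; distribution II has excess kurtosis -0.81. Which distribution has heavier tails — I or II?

I

Higher excess kurtosis ⇒ heavier tails relative to the normal distribution.
1.15 vs -0.81: the larger is 1.15, so I has heavier tails. (I is leptokurtic — heavier-than-normal tails; the other is platykurtic.)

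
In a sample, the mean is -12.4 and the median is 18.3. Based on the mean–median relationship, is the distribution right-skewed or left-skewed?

mean − median = -12.4 − 18.3 = -30.7
mean < median ⇒ the longer tail is on the left ⇒ left-skewed (negatively skewed).

left-skewed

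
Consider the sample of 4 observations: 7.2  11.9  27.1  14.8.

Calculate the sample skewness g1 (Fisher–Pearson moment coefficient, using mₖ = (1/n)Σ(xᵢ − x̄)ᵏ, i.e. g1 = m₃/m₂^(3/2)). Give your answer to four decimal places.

0.6928

x̄ = (7.2 + 11.9 + 27.1 + 14.8) / 4 = 15.2500
deviations (xᵢ − x̄): -8.0500, -3.3500, 11.8500, -0.4500
Σ(xᵢ − x̄)² = 216.6500 ⇒ m₂ = 216.6500/4 = 54.16250
Σ(xᵢ − x̄)³ = 1104.6600 ⇒ m₃ = 1104.6600/4 = 276.16500
m₂^(3/2) = 54.16250^(1.5) = 398.60987
g1 = m₃ / m₂^(3/2) = 276.16500 / 398.60987 ≈ 0.6928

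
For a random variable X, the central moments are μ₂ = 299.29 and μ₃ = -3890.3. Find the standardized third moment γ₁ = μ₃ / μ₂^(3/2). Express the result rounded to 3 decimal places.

σ = √μ₂ = √299.29 = 17.30000
σ³ = μ₂^(3/2) = 5177.71700
γ₁ = μ₃/σ³ = -3890.3 / 5177.71700 ≈ -0.751

-0.751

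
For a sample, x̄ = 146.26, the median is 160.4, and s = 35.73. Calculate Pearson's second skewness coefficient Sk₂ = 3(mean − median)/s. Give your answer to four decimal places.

Sk₂ = 3(146.26 − 160.4) / 35.73 = 3 × -14.1400 / 35.73
    = -42.4200 / 35.73 ≈ -1.1872

-1.1872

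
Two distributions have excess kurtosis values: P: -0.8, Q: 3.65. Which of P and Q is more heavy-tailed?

Higher excess kurtosis ⇒ heavier tails relative to the normal distribution.
-0.8 vs 3.65: the larger is 3.65, so Q has heavier tails. (Q is leptokurtic — heavier-than-normal tails; the other is platykurtic.)

Q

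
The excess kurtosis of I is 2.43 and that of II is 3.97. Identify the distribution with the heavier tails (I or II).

II

Higher excess kurtosis ⇒ heavier tails relative to the normal distribution.
2.43 vs 3.97: the larger is 3.97, so II has heavier tails.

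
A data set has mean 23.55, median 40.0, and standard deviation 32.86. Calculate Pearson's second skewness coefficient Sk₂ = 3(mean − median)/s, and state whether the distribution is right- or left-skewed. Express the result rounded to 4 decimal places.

Sk₂ = 3(23.55 − 40.0) / 32.86 = 3 × -16.4500 / 32.86
    = -49.3500 / 32.86 ≈ -1.5018
Sk₂ < 0 ⇒ mean < median ⇒ left-skewed (negative skew).

-1.5018, left-skewed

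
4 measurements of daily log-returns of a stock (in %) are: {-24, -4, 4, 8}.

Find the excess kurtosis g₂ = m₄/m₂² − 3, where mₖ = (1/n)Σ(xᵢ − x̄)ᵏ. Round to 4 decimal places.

x̄ = -4.0000
Σ(xᵢ − x̄)² = 608.0000 ⇒ m₂ = 152.00000
Σ(xᵢ − x̄)⁴ = 184832.0000 ⇒ m₄ = 46208.00000
m₂² = 23104.00000
g₂ = m₄/m₂² − 3 = 2.00000 − 3 ≈ -1.0000

-1.0000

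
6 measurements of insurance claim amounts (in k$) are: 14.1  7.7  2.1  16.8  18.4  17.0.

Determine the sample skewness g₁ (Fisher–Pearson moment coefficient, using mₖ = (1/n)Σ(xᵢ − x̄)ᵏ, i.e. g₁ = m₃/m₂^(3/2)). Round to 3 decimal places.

-0.797

x̄ = (14.1 + 7.7 + 2.1 + 16.8 + 18.4 + 17.0) / 6 = 12.6833
deviations (xᵢ − x̄): 1.4167, -4.9833, -10.5833, 4.1167, 5.7167, 4.3167
Σ(xᵢ − x̄)² = 207.1083 ⇒ m₂ = 207.1083/6 = 34.51806
Σ(xᵢ − x̄)³ = -969.2956 ⇒ m₃ = -969.2956/6 = -161.54926
m₂^(3/2) = 34.51806^(1.5) = 202.80072
g₁ = m₃ / m₂^(3/2) = -161.54926 / 202.80072 ≈ -0.797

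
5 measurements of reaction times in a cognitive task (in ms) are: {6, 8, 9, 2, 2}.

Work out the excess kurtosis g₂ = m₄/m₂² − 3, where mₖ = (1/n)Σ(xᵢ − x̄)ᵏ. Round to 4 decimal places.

-1.7112

x̄ = 5.4000
Σ(xᵢ − x̄)² = 43.2000 ⇒ m₂ = 8.64000
Σ(xᵢ − x̄)⁴ = 481.0560 ⇒ m₄ = 96.21120
m₂² = 74.64960
g₂ = m₄/m₂² − 3 = 1.28884 − 3 ≈ -1.7112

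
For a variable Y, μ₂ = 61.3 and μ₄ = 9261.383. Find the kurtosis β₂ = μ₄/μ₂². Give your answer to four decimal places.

μ₂² = 61.3² = 3757.69000
μ₄/μ₂² = 9261.383 / 3757.69000 = 2.46465
β₂ ≈ 2.4646

2.4646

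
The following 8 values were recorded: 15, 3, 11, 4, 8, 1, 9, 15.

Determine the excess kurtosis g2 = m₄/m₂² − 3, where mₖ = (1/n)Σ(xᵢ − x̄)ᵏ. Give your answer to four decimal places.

-1.3473

x̄ = 8.2500
Σ(xᵢ − x̄)² = 197.5000 ⇒ m₂ = 24.68750
Σ(xᵢ − x̄)⁴ = 8058.1563 ⇒ m₄ = 1007.26953
m₂² = 609.47266
g2 = m₄/m₂² − 3 = 1.65269 − 3 ≈ -1.3473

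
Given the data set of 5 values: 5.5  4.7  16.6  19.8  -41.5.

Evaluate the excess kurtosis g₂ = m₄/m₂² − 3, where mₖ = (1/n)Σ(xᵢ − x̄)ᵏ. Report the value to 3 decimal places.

x̄ = 1.0200
Σ(xᵢ − x̄)² = 2436.9880 ⇒ m₂ = 487.39760
Σ(xᵢ − x̄)⁴ = 3452580.9338 ⇒ m₄ = 690516.18676
m₂² = 237556.42049
g₂ = m₄/m₂² − 3 = 2.90675 − 3 ≈ -0.093

-0.093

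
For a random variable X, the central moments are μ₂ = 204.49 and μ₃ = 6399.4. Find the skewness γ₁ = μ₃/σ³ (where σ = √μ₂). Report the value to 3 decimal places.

σ = √μ₂ = √204.49 = 14.30000
σ³ = μ₂^(3/2) = 2924.20700
γ₁ = μ₃/σ³ = 6399.4 / 2924.20700 ≈ 2.188

2.188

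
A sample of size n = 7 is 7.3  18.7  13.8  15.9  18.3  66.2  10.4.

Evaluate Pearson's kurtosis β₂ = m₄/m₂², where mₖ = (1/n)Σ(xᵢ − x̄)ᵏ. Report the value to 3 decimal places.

4.792

x̄ = 21.5143
Σ(xᵢ − x̄)² = 2431.6686 ⇒ m₂ = 347.38122
Σ(xᵢ − x̄)⁴ = 4048048.4200 ⇒ m₄ = 578292.63142
m₂² = 120673.71513
β₂ = m₄/m₂² = 578292.63142 / 120673.71513 ≈ 4.792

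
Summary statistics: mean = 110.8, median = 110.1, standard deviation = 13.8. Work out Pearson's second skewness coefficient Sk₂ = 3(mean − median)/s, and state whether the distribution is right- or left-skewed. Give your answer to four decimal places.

Sk₂ = 3(110.8 − 110.1) / 13.8 = 3 × 0.7000 / 13.8
    = 2.1000 / 13.8 ≈ 0.1522
Sk₂ > 0 ⇒ mean > median ⇒ right-skewed (positive skew).

0.1522, right-skewed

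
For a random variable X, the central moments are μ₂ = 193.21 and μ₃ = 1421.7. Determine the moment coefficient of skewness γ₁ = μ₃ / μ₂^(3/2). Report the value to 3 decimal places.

σ = √μ₂ = √193.21 = 13.90000
σ³ = μ₂^(3/2) = 2685.61900
γ₁ = μ₃/σ³ = 1421.7 / 2685.61900 ≈ 0.529

0.529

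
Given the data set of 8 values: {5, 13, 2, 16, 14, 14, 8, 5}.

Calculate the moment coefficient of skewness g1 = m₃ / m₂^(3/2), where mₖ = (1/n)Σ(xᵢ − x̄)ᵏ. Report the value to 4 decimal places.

x̄ = (5 + 13 + 2 + 16 + 14 + 14 + 8 + 5) / 8 = 9.6250
deviations (xᵢ − x̄): -4.6250, 3.3750, -7.6250, 6.3750, 4.3750, 4.3750, -1.6250, -4.6250
Σ(xᵢ − x̄)² = 193.8750 ⇒ m₂ = 193.8750/8 = 24.23438
Σ(xᵢ − x̄)³ = -180.4688 ⇒ m₃ = -180.4688/8 = -22.55859
m₂^(3/2) = 24.23438^(1.5) = 119.30200
g1 = m₃ / m₂^(3/2) = -22.55859 / 119.30200 ≈ -0.1891

-0.1891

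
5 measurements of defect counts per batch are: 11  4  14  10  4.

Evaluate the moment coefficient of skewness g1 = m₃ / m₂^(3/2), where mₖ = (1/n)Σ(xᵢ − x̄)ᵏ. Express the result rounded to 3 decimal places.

x̄ = (11 + 4 + 14 + 10 + 4) / 5 = 8.6000
deviations (xᵢ − x̄): 2.4000, -4.6000, 5.4000, 1.4000, -4.6000
Σ(xᵢ − x̄)² = 79.2000 ⇒ m₂ = 79.2000/5 = 15.84000
Σ(xᵢ − x̄)³ = -20.6400 ⇒ m₃ = -20.6400/5 = -4.12800
m₂^(3/2) = 15.84000^(1.5) = 63.04240
g1 = m₃ / m₂^(3/2) = -4.12800 / 63.04240 ≈ -0.065

-0.065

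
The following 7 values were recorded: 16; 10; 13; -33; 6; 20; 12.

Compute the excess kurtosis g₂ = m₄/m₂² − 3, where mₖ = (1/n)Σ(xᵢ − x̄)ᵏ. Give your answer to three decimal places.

x̄ = 6.2857
Σ(xᵢ − x̄)² = 1917.4286 ⇒ m₂ = 273.91837
Σ(xᵢ − x̄)⁴ = 2429551.5743 ⇒ m₄ = 347078.79633
m₂² = 75031.27197
g₂ = m₄/m₂² − 3 = 4.62579 − 3 ≈ 1.626

1.626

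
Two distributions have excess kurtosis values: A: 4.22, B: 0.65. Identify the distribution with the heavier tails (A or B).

Higher excess kurtosis ⇒ heavier tails relative to the normal distribution.
4.22 vs 0.65: the larger is 4.22, so A has heavier tails.

A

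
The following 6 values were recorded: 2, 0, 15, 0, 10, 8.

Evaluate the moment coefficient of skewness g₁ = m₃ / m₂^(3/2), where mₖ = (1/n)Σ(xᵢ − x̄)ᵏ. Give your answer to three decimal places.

0.377

x̄ = (2 + 0 + 15 + 0 + 10 + 8) / 6 = 5.8333
deviations (xᵢ − x̄): -3.8333, -5.8333, 9.1667, -5.8333, 4.1667, 2.1667
Σ(xᵢ − x̄)² = 188.8333 ⇒ m₂ = 188.8333/6 = 31.47222
Σ(xᵢ − x̄)³ = 399.4444 ⇒ m₃ = 399.4444/6 = 66.57407
m₂^(3/2) = 31.47222^(1.5) = 176.55951
g₁ = m₃ / m₂^(3/2) = 66.57407 / 176.55951 ≈ 0.377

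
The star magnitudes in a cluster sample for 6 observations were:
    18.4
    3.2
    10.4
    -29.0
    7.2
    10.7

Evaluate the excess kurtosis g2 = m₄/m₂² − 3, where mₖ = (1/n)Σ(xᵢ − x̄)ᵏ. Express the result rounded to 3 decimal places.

x̄ = 3.4833
Σ(xᵢ − x̄)² = 1391.4883 ⇒ m₂ = 231.91472
Σ(xᵢ − x̄)⁴ = 1168078.4908 ⇒ m₄ = 194679.74846
m₂² = 53784.43838
g2 = m₄/m₂² − 3 = 3.61963 − 3 ≈ 0.620

0.620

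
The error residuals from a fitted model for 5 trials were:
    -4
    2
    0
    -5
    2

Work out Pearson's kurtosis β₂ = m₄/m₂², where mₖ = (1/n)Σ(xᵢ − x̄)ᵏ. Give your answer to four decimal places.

x̄ = -1.0000
Σ(xᵢ − x̄)² = 44.0000 ⇒ m₂ = 8.80000
Σ(xᵢ − x̄)⁴ = 500.0000 ⇒ m₄ = 100.00000
m₂² = 77.44000
β₂ = m₄/m₂² = 100.00000 / 77.44000 ≈ 1.2913

1.2913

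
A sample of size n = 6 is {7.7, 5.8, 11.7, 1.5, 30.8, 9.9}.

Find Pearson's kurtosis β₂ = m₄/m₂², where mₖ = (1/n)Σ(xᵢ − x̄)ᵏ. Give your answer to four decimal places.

x̄ = 11.2333
Σ(xᵢ − x̄)² = 521.5933 ⇒ m₂ = 86.93222
Σ(xᵢ − x̄)⁴ = 156583.3374 ⇒ m₄ = 26097.22291
m₂² = 7557.21126
β₂ = m₄/m₂² = 26097.22291 / 7557.21126 ≈ 3.4533

3.4533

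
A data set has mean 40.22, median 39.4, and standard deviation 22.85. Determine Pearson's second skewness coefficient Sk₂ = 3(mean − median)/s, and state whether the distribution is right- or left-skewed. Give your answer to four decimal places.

Sk₂ = 3(40.22 − 39.4) / 22.85 = 3 × 0.8200 / 22.85
    = 2.4600 / 22.85 ≈ 0.1077
Sk₂ > 0 ⇒ mean > median ⇒ right-skewed (positive skew).

0.1077, right-skewed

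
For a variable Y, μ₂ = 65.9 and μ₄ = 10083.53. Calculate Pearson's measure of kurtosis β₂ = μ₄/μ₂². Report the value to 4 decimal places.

2.3219

μ₂² = 65.9² = 4342.81000
μ₄/μ₂² = 10083.53 / 4342.81000 = 2.32189
β₂ ≈ 2.3219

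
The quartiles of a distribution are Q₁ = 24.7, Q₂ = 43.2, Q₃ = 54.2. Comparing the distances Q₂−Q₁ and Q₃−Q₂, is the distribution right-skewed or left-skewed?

left-skewed

Q₂ − Q₁ = 18.5;  Q₃ − Q₂ = 11.0
Q₂ − Q₁ > Q₃ − Q₂ ⇒ the lower half is more spread out ⇒ left-skewed.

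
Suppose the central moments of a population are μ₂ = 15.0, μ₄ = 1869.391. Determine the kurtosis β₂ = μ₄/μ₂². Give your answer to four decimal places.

μ₂² = 15.0² = 225.00000
μ₄/μ₂² = 1869.391 / 225.00000 = 8.30840
β₂ ≈ 8.3084

8.3084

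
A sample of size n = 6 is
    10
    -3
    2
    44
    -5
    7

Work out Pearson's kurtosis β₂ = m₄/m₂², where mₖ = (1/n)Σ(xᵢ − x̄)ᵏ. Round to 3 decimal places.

3.519

x̄ = 9.1667
Σ(xᵢ − x̄)² = 1618.8333 ⇒ m₂ = 269.80556
Σ(xᵢ − x̄)⁴ = 1537096.1528 ⇒ m₄ = 256182.69213
m₂² = 72795.03781
β₂ = m₄/m₂² = 256182.69213 / 72795.03781 ≈ 3.519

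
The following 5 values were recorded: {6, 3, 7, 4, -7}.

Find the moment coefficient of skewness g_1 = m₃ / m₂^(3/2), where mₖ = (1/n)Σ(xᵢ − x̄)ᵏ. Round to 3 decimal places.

-1.209

x̄ = (6 + 3 + 7 + 4 - 7) / 5 = 2.6000
deviations (xᵢ − x̄): 3.4000, 0.4000, 4.4000, 1.4000, -9.6000
Σ(xᵢ − x̄)² = 125.2000 ⇒ m₂ = 125.2000/5 = 25.04000
Σ(xᵢ − x̄)³ = -757.4400 ⇒ m₃ = -757.4400/5 = -151.48800
m₂^(3/2) = 25.04000^(1.5) = 125.30012
g_1 = m₃ / m₂^(3/2) = -151.48800 / 125.30012 ≈ -1.209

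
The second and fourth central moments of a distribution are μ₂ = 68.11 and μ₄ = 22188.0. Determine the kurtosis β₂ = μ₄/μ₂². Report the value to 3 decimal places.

μ₂² = 68.11² = 4638.97210
μ₄/μ₂² = 22188.0 / 4638.97210 = 4.78296
β₂ ≈ 4.783

4.783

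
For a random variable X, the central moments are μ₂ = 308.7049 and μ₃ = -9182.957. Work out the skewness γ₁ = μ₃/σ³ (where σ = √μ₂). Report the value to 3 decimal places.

σ = √μ₂ = √308.7049 = 17.57000
σ³ = μ₂^(3/2) = 5423.94509
γ₁ = μ₃/σ³ = -9182.957 / 5423.94509 ≈ -1.693

-1.693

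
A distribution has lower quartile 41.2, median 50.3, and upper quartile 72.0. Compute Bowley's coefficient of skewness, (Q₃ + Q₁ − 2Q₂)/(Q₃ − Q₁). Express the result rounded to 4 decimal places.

0.4091

numerator: Q₃ + Q₁ − 2Q₂ = 72.0 + 41.2 − 2×50.3 = 12.6000
denominator: Q₃ − Q₁ = 72.0 − 41.2 = 30.8000
Bowley skewness = 12.6000 / 30.8000 ≈ 0.4091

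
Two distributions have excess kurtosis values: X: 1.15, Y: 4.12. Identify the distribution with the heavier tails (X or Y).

Y

Higher excess kurtosis ⇒ heavier tails relative to the normal distribution.
1.15 vs 4.12: the larger is 4.12, so Y has heavier tails.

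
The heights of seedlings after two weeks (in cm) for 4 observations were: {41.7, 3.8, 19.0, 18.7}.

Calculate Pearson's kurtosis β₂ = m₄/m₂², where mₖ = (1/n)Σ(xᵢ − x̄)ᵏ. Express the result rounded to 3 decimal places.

x̄ = 20.8000
Σ(xᵢ − x̄)² = 733.4600 ⇒ m₂ = 183.36500
Σ(xᵢ − x̄)⁴ = 274353.9218 ⇒ m₄ = 68588.48045
m₂² = 33622.72323
β₂ = m₄/m₂² = 68588.48045 / 33622.72323 ≈ 2.040

2.040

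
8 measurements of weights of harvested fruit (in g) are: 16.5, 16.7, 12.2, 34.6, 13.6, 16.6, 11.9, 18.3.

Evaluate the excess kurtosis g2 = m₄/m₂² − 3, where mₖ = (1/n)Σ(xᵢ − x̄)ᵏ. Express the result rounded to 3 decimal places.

2.056

x̄ = 17.5500
Σ(xᵢ − x̄)² = 370.1400 ⇒ m₂ = 46.26750
Σ(xᵢ − x̄)⁴ = 86592.5435 ⇒ m₄ = 10824.06793
m₂² = 2140.68156
g2 = m₄/m₂² − 3 = 5.05637 − 3 ≈ 2.056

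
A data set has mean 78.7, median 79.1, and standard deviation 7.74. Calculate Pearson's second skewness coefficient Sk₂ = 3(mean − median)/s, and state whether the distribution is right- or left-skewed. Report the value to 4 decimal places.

Sk₂ = 3(78.7 − 79.1) / 7.74 = 3 × -0.4000 / 7.74
    = -1.2000 / 7.74 ≈ -0.1550
Sk₂ < 0 ⇒ mean < median ⇒ left-skewed (negative skew).

-0.1550, left-skewed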